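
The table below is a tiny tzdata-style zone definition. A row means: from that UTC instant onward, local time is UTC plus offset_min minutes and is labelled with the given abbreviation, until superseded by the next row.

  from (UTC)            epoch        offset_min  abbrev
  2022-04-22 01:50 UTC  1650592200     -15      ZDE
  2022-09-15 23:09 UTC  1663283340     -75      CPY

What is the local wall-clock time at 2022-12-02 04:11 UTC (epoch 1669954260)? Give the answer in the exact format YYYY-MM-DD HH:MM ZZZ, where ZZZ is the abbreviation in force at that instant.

2022-12-02 02:56 CPY

Query: 2022-12-02 04:11 UTC
Rule 2/2 (CPY, -01:15): 2022-09-15 23:09 UTC ≤ query < +∞
4·60 + 11 - 75 = 176 min
176 = 0·1440 + 176; 176 = 2·60 + 56 → 02:56, same day
→ 2022-12-02 02:56 CPY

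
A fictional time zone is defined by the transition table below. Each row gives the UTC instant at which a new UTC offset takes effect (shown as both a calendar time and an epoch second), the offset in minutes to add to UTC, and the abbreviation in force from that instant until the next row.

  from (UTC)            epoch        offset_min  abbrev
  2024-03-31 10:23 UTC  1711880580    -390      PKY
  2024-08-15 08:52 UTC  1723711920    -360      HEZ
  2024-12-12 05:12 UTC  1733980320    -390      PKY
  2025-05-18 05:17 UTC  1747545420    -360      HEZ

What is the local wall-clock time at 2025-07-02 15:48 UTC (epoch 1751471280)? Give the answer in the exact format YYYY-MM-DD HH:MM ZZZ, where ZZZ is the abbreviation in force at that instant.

2025-07-02 09:48 HEZ

Query: 2025-07-02 15:48 UTC
Rule 4/4 (HEZ, -06:00): 2025-05-18 05:17 UTC ≤ query < +∞
15·60 + 48 - 360 = 588 min
588 = 0·1440 + 588; 588 = 9·60 + 48 → 09:48, same day
→ 2025-07-02 09:48 HEZ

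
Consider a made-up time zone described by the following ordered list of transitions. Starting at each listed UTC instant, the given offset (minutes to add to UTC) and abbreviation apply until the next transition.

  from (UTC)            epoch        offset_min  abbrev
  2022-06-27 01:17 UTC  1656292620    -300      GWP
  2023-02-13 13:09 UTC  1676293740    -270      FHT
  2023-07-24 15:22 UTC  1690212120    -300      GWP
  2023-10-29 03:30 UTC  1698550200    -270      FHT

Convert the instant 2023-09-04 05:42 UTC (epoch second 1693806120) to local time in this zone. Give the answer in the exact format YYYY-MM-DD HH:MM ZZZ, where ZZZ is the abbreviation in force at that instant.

Query: 2023-09-04 05:42 UTC
Rule 3/4 (GWP, -05:00): 2023-07-24 15:22 UTC ≤ query < 2023-10-29 03:30 UTC
5·60 + 42 - 300 = 42 min
42 = 0·1440 + 42; 42 = 0·60 + 42 → 00:42, same day
→ 2023-09-04 00:42 GWP

2023-09-04 00:42 GWP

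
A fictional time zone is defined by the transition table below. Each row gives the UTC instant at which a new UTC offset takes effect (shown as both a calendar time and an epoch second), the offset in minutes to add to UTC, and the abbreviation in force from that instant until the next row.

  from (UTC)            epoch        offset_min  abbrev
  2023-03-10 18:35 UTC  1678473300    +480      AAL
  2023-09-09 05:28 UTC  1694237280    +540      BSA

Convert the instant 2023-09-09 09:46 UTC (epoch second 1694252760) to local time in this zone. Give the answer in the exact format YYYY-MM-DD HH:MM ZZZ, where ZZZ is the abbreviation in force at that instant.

Query: 2023-09-09 09:46 UTC
Rule 2/2 (BSA, +09:00): 2023-09-09 05:28 UTC ≤ query < +∞
9·60 + 46 + 540 = 1126 min
1126 = 0·1440 + 1126; 1126 = 18·60 + 46 → 18:46, same day
→ 2023-09-09 18:46 BSA

2023-09-09 18:46 BSA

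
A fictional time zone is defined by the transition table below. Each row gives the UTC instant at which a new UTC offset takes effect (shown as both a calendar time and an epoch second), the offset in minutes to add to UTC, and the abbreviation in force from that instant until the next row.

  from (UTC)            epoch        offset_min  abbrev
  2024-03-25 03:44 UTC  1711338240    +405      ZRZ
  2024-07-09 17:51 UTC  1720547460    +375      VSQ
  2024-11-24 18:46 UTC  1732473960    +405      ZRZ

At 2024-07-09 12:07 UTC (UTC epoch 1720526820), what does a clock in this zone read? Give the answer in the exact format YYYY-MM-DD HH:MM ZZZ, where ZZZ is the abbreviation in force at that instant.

2024-07-09 18:52 ZRZ

Query: 2024-07-09 12:07 UTC
Rule 1/3 (ZRZ, +06:45): 2024-03-25 03:44 UTC ≤ query < 2024-07-09 17:51 UTC
12·60 + 7 + 405 = 1132 min
1132 = 0·1440 + 1132; 1132 = 18·60 + 52 → 18:52, same day
→ 2024-07-09 18:52 ZRZ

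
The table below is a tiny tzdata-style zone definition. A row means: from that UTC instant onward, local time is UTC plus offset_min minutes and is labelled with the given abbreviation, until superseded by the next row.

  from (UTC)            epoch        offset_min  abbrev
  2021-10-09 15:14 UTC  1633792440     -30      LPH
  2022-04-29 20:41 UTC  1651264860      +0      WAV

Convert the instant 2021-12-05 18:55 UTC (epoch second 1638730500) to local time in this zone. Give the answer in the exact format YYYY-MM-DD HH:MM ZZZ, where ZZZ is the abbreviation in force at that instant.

Query: 2021-12-05 18:55 UTC
Rule 1/2 (LPH, -00:30): 2021-10-09 15:14 UTC ≤ query < 2022-04-29 20:41 UTC
18·60 + 55 - 30 = 1105 min
1105 = 0·1440 + 1105; 1105 = 18·60 + 25 → 18:25, same day
→ 2021-12-05 18:25 LPH

2021-12-05 18:25 LPH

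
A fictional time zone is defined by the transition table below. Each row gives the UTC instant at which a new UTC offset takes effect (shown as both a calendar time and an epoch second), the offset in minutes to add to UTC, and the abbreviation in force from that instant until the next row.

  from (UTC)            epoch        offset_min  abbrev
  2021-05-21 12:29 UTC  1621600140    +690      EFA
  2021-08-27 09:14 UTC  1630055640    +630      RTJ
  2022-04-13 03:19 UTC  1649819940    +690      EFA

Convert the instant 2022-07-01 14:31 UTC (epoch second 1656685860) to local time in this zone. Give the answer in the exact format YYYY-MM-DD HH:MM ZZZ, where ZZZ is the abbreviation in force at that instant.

2022-07-02 02:01 EFA

Query: 2022-07-01 14:31 UTC
Rule 3/3 (EFA, +11:30): 2022-04-13 03:19 UTC ≤ query < +∞
14·60 + 31 + 690 = 1561 min
1561 = 1·1440 + 121; 121 = 2·60 + 1 → 02:01, 2022-07-01 + 1 day = 2022-07-02
→ 2022-07-02 02:01 EFA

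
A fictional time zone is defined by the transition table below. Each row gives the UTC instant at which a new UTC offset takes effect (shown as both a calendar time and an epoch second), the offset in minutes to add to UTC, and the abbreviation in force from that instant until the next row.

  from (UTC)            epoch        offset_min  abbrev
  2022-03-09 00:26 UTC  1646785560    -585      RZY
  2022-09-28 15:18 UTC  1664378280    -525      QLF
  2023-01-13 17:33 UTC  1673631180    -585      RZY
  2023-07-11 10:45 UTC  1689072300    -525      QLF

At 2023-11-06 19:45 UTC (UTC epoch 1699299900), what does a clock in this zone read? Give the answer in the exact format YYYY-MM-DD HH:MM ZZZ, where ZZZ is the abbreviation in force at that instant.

Query: 2023-11-06 19:45 UTC
Rule 4/4 (QLF, -08:45): 2023-07-11 10:45 UTC ≤ query < +∞
19·60 + 45 - 525 = 660 min
660 = 0·1440 + 660; 660 = 11·60 + 0 → 11:00, same day
→ 2023-11-06 11:00 QLF

2023-11-06 11:00 QLF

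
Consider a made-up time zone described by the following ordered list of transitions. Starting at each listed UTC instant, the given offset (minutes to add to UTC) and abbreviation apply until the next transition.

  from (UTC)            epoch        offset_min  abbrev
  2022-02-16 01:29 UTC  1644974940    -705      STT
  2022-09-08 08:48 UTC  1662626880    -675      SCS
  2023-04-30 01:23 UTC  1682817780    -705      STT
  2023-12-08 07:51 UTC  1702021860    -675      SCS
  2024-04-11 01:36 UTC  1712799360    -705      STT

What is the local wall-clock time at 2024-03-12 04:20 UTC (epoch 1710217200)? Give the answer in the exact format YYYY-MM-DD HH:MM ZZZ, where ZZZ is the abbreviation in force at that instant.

Query: 2024-03-12 04:20 UTC
Rule 4/5 (SCS, -11:15): 2023-12-08 07:51 UTC ≤ query < 2024-04-11 01:36 UTC
4·60 + 20 - 675 = -415 min
-415 = -1·1440 + 1025; 1025 = 17·60 + 5 → 17:05, 2024-03-12 - 1 day = 2024-03-11
→ 2024-03-11 17:05 SCS

2024-03-11 17:05 SCS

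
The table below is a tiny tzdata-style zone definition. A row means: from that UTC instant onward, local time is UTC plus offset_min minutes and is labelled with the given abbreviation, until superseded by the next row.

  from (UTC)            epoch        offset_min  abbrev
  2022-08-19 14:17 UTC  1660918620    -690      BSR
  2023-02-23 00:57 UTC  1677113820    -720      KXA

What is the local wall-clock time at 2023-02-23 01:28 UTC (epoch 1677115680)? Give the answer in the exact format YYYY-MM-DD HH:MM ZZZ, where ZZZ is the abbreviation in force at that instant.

2023-02-22 13:28 KXA

Query: 2023-02-23 01:28 UTC
Rule 2/2 (KXA, -12:00): 2023-02-23 00:57 UTC ≤ query < +∞
1·60 + 28 - 720 = -632 min
-632 = -1·1440 + 808; 808 = 13·60 + 28 → 13:28, 2023-02-23 - 1 day = 2023-02-22
→ 2023-02-22 13:28 KXA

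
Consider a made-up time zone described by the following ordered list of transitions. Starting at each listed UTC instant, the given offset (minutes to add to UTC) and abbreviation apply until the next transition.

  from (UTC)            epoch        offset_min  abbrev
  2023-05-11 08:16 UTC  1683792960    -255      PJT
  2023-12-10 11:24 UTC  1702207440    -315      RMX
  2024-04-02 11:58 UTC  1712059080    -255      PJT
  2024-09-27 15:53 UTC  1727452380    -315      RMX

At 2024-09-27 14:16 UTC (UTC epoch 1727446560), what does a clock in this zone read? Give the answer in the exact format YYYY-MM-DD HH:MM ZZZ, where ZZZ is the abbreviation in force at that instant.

Query: 2024-09-27 14:16 UTC
Rule 3/4 (PJT, -04:15): 2024-04-02 11:58 UTC ≤ query < 2024-09-27 15:53 UTC
14·60 + 16 - 255 = 601 min
601 = 0·1440 + 601; 601 = 10·60 + 1 → 10:01, same day
→ 2024-09-27 10:01 PJT

2024-09-27 10:01 PJT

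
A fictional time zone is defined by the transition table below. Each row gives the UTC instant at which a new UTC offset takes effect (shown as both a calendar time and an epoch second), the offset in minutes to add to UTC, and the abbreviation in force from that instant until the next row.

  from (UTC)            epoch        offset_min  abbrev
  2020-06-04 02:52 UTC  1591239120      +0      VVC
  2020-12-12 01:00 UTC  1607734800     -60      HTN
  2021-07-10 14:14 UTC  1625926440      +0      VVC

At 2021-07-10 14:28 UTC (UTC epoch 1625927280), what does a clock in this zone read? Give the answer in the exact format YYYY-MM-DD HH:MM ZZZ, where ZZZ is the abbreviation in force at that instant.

2021-07-10 14:28 VVC

Query: 2021-07-10 14:28 UTC
Rule 3/3 (VVC, +00:00): 2021-07-10 14:14 UTC ≤ query < +∞
14·60 + 28 + 0 = 868 min
868 = 0·1440 + 868; 868 = 14·60 + 28 → 14:28, same day
→ 2021-07-10 14:28 VVC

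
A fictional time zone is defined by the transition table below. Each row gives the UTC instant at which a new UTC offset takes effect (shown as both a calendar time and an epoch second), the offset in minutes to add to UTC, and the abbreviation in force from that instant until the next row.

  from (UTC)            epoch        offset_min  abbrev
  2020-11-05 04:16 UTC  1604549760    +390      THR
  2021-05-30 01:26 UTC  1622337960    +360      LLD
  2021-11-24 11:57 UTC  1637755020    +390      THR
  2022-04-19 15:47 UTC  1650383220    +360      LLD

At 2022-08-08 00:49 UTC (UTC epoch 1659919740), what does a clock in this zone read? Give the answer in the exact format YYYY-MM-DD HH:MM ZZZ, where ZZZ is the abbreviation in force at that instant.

Query: 2022-08-08 00:49 UTC
Rule 4/4 (LLD, +06:00): 2022-04-19 15:47 UTC ≤ query < +∞
0·60 + 49 + 360 = 409 min
409 = 0·1440 + 409; 409 = 6·60 + 49 → 06:49, same day
→ 2022-08-08 06:49 LLD

2022-08-08 06:49 LLD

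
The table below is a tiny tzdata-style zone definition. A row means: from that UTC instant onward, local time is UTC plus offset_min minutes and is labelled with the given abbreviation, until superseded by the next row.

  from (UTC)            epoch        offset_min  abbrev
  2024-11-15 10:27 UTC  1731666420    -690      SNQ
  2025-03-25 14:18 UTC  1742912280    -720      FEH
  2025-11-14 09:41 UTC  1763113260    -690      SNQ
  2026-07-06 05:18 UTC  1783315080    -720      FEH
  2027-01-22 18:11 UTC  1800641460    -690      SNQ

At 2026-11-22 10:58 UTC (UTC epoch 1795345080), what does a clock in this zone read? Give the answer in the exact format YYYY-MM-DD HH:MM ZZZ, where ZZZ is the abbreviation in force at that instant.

Query: 2026-11-22 10:58 UTC
Rule 4/5 (FEH, -12:00): 2026-07-06 05:18 UTC ≤ query < 2027-01-22 18:11 UTC
10·60 + 58 - 720 = -62 min
-62 = -1·1440 + 1378; 1378 = 22·60 + 58 → 22:58, 2026-11-22 - 1 day = 2026-11-21
→ 2026-11-21 22:58 FEH

2026-11-21 22:58 FEH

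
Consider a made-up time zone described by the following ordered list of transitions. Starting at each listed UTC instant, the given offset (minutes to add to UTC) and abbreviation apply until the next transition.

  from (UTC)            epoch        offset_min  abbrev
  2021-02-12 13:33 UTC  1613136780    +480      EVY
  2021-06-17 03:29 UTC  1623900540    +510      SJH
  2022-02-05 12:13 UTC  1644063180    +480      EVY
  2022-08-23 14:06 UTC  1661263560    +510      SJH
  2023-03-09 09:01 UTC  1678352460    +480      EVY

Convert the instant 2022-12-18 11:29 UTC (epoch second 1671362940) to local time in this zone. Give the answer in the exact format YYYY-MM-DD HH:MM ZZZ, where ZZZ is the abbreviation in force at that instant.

Query: 2022-12-18 11:29 UTC
Rule 4/5 (SJH, +08:30): 2022-08-23 14:06 UTC ≤ query < 2023-03-09 09:01 UTC
11·60 + 29 + 510 = 1199 min
1199 = 0·1440 + 1199; 1199 = 19·60 + 59 → 19:59, same day
→ 2022-12-18 19:59 SJH

2022-12-18 19:59 SJH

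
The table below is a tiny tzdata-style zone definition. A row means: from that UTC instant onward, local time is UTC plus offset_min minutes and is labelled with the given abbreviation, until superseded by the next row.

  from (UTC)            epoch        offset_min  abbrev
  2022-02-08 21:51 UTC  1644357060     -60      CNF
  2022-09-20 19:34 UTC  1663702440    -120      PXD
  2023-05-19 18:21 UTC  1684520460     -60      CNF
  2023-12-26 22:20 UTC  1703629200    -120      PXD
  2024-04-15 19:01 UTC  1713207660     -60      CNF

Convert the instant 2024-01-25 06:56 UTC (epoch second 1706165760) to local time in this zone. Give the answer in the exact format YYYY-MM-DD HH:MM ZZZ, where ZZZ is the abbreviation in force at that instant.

2024-01-25 04:56 PXD

Query: 2024-01-25 06:56 UTC
Rule 4/5 (PXD, -02:00): 2023-12-26 22:20 UTC ≤ query < 2024-04-15 19:01 UTC
6·60 + 56 - 120 = 296 min
296 = 0·1440 + 296; 296 = 4·60 + 56 → 04:56, same day
→ 2024-01-25 04:56 PXD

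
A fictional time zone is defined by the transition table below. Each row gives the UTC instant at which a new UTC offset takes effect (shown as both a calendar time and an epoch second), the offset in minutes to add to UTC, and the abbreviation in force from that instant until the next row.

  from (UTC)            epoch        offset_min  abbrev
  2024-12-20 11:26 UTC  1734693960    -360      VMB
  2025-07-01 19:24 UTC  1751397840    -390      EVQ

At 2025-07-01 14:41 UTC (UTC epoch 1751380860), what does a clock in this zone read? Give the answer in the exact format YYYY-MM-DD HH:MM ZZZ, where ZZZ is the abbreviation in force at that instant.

2025-07-01 08:41 VMB

Query: 2025-07-01 14:41 UTC
Rule 1/2 (VMB, -06:00): 2024-12-20 11:26 UTC ≤ query < 2025-07-01 19:24 UTC
14·60 + 41 - 360 = 521 min
521 = 0·1440 + 521; 521 = 8·60 + 41 → 08:41, same day
→ 2025-07-01 08:41 VMB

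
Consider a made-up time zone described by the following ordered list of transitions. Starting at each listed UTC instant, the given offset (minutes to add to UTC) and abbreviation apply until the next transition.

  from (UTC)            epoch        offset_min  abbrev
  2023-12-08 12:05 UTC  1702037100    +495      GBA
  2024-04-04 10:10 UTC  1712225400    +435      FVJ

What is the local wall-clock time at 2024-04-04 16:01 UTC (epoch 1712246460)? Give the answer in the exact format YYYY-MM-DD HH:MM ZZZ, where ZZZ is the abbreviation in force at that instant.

Query: 2024-04-04 16:01 UTC
Rule 2/2 (FVJ, +07:15): 2024-04-04 10:10 UTC ≤ query < +∞
16·60 + 1 + 435 = 1396 min
1396 = 0·1440 + 1396; 1396 = 23·60 + 16 → 23:16, same day
→ 2024-04-04 23:16 FVJ

2024-04-04 23:16 FVJ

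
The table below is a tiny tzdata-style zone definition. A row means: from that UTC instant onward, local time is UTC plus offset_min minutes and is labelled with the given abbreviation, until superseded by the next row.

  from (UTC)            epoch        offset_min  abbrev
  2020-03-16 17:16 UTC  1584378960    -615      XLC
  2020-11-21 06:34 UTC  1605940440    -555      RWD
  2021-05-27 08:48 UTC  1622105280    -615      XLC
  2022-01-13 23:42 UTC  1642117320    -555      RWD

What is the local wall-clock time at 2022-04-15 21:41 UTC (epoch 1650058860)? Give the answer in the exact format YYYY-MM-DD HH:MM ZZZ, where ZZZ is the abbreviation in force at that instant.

2022-04-15 12:26 RWD

Query: 2022-04-15 21:41 UTC
Rule 4/4 (RWD, -09:15): 2022-01-13 23:42 UTC ≤ query < +∞
21·60 + 41 - 555 = 746 min
746 = 0·1440 + 746; 746 = 12·60 + 26 → 12:26, same day
→ 2022-04-15 12:26 RWD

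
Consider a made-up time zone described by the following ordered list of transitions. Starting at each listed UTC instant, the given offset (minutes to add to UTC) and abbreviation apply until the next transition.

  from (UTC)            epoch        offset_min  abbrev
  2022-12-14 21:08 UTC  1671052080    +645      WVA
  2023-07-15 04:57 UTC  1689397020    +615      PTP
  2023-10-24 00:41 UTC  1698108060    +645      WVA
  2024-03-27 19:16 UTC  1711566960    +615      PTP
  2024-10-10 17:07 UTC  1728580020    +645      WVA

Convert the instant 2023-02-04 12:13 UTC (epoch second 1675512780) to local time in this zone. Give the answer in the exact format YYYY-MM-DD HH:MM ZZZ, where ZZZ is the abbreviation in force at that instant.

Query: 2023-02-04 12:13 UTC
Rule 1/5 (WVA, +10:45): 2022-12-14 21:08 UTC ≤ query < 2023-07-15 04:57 UTC
12·60 + 13 + 645 = 1378 min
1378 = 0·1440 + 1378; 1378 = 22·60 + 58 → 22:58, same day
→ 2023-02-04 22:58 WVA

2023-02-04 22:58 WVA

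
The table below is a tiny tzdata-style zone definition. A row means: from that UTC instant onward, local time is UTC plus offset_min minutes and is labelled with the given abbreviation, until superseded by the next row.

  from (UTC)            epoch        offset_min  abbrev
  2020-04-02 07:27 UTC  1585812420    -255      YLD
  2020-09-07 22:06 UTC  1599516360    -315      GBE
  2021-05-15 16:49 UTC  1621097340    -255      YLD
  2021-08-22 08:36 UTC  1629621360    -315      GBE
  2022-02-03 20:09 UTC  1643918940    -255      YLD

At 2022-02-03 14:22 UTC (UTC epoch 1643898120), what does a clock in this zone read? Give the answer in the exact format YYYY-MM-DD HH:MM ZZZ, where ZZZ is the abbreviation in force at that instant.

Query: 2022-02-03 14:22 UTC
Rule 4/5 (GBE, -05:15): 2021-08-22 08:36 UTC ≤ query < 2022-02-03 20:09 UTC
14·60 + 22 - 315 = 547 min
547 = 0·1440 + 547; 547 = 9·60 + 7 → 09:07, same day
→ 2022-02-03 09:07 GBE

2022-02-03 09:07 GBE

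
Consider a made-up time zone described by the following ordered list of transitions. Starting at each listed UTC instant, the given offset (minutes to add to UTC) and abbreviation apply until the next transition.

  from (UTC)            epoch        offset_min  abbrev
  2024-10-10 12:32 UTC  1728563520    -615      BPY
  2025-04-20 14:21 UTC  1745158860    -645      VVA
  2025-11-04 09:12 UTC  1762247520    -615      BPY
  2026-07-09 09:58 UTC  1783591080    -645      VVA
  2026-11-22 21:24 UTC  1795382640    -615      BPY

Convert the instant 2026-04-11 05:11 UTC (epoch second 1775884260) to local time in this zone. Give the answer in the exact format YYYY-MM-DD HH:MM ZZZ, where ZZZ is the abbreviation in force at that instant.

Query: 2026-04-11 05:11 UTC
Rule 3/5 (BPY, -10:15): 2025-11-04 09:12 UTC ≤ query < 2026-07-09 09:58 UTC
5·60 + 11 - 615 = -304 min
-304 = -1·1440 + 1136; 1136 = 18·60 + 56 → 18:56, 2026-04-11 - 1 day = 2026-04-10
→ 2026-04-10 18:56 BPY

2026-04-10 18:56 BPY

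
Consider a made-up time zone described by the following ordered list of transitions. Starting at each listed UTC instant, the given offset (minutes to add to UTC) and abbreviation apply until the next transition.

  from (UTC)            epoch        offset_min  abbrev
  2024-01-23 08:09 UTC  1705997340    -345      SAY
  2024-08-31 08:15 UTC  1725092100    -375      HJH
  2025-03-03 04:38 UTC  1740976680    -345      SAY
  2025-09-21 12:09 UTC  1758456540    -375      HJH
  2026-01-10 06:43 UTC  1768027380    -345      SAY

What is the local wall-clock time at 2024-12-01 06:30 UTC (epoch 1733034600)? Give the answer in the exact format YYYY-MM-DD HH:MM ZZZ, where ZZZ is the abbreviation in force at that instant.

2024-12-01 00:15 HJH

Query: 2024-12-01 06:30 UTC
Rule 2/5 (HJH, -06:15): 2024-08-31 08:15 UTC ≤ query < 2025-03-03 04:38 UTC
6·60 + 30 - 375 = 15 min
15 = 0·1440 + 15; 15 = 0·60 + 15 → 00:15, same day
→ 2024-12-01 00:15 HJH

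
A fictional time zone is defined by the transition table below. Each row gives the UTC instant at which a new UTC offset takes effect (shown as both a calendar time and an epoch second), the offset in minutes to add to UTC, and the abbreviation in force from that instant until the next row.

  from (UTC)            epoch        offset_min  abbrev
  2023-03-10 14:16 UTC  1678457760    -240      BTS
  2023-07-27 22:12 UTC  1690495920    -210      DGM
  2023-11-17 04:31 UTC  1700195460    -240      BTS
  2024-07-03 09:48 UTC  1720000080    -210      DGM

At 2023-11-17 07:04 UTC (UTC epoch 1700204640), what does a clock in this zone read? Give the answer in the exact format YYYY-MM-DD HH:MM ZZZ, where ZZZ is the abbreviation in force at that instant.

2023-11-17 03:04 BTS

Query: 2023-11-17 07:04 UTC
Rule 3/4 (BTS, -04:00): 2023-11-17 04:31 UTC ≤ query < 2024-07-03 09:48 UTC
7·60 + 4 - 240 = 184 min
184 = 0·1440 + 184; 184 = 3·60 + 4 → 03:04, same day
→ 2023-11-17 03:04 BTS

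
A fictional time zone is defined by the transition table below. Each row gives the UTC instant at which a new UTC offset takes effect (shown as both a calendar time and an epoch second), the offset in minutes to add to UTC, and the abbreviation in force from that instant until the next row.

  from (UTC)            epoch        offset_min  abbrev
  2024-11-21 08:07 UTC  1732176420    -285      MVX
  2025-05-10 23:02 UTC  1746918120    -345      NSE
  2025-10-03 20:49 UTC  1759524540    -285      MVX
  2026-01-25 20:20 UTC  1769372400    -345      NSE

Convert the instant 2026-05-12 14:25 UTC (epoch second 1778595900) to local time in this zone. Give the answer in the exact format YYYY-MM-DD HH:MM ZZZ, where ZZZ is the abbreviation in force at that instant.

2026-05-12 08:40 NSE

Query: 2026-05-12 14:25 UTC
Rule 4/4 (NSE, -05:45): 2026-01-25 20:20 UTC ≤ query < +∞
14·60 + 25 - 345 = 520 min
520 = 0·1440 + 520; 520 = 8·60 + 40 → 08:40, same day
→ 2026-05-12 08:40 NSE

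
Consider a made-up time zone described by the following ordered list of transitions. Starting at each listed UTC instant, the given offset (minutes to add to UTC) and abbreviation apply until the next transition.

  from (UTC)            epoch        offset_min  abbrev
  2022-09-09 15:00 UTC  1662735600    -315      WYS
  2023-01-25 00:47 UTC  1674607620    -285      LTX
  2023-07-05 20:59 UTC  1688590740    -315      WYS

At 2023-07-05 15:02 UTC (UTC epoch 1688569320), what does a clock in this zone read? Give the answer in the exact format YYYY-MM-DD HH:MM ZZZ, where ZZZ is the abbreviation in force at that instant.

2023-07-05 10:17 LTX

Query: 2023-07-05 15:02 UTC
Rule 2/3 (LTX, -04:45): 2023-01-25 00:47 UTC ≤ query < 2023-07-05 20:59 UTC
15·60 + 2 - 285 = 617 min
617 = 0·1440 + 617; 617 = 10·60 + 17 → 10:17, same day
→ 2023-07-05 10:17 LTX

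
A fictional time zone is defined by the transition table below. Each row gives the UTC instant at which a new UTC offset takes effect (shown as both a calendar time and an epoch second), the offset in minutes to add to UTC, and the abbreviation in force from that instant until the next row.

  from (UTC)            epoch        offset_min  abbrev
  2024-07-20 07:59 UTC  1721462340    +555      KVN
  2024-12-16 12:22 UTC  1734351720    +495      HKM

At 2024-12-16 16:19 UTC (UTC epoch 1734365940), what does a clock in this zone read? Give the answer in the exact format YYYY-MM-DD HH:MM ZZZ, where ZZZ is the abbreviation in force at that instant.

2024-12-17 00:34 HKM

Query: 2024-12-16 16:19 UTC
Rule 2/2 (HKM, +08:15): 2024-12-16 12:22 UTC ≤ query < +∞
16·60 + 19 + 495 = 1474 min
1474 = 1·1440 + 34; 34 = 0·60 + 34 → 00:34, 2024-12-16 + 1 day = 2024-12-17
→ 2024-12-17 00:34 HKM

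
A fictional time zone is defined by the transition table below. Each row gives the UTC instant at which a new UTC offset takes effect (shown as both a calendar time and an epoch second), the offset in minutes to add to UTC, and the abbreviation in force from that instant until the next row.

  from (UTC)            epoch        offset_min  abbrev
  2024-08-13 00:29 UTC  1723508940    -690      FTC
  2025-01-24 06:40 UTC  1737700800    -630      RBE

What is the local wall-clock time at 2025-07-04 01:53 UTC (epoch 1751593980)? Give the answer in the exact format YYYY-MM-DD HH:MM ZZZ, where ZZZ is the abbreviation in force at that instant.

Query: 2025-07-04 01:53 UTC
Rule 2/2 (RBE, -10:30): 2025-01-24 06:40 UTC ≤ query < +∞
1·60 + 53 - 630 = -517 min
-517 = -1·1440 + 923; 923 = 15·60 + 23 → 15:23, 2025-07-04 - 1 day = 2025-07-03
→ 2025-07-03 15:23 RBE

2025-07-03 15:23 RBE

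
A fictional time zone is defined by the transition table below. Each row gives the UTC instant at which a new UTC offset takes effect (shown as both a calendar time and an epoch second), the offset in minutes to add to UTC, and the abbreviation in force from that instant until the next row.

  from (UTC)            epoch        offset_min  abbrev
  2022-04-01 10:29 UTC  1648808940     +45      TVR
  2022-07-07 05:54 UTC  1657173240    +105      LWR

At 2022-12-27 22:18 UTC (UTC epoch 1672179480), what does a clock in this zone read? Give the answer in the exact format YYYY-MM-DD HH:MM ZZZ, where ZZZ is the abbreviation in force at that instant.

2022-12-28 00:03 LWR

Query: 2022-12-27 22:18 UTC
Rule 2/2 (LWR, +01:45): 2022-07-07 05:54 UTC ≤ query < +∞
22·60 + 18 + 105 = 1443 min
1443 = 1·1440 + 3; 3 = 0·60 + 3 → 00:03, 2022-12-27 + 1 day = 2022-12-28
→ 2022-12-28 00:03 LWR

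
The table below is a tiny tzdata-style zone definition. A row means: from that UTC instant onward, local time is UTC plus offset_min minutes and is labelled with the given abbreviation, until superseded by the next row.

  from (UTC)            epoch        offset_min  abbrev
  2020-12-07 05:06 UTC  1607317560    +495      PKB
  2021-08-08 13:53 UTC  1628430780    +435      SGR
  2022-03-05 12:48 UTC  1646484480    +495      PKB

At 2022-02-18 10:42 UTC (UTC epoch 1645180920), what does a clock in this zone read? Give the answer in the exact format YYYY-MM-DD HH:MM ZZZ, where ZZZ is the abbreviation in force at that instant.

2022-02-18 17:57 SGR

Query: 2022-02-18 10:42 UTC
Rule 2/3 (SGR, +07:15): 2021-08-08 13:53 UTC ≤ query < 2022-03-05 12:48 UTC
10·60 + 42 + 435 = 1077 min
1077 = 0·1440 + 1077; 1077 = 17·60 + 57 → 17:57, same day
→ 2022-02-18 17:57 SGR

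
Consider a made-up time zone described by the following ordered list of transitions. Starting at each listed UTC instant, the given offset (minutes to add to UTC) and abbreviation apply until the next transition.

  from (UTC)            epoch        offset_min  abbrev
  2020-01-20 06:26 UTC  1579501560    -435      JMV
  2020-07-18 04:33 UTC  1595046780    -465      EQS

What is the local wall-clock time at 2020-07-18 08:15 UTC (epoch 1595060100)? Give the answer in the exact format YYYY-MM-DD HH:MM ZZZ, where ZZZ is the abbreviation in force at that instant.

Query: 2020-07-18 08:15 UTC
Rule 2/2 (EQS, -07:45): 2020-07-18 04:33 UTC ≤ query < +∞
8·60 + 15 - 465 = 30 min
30 = 0·1440 + 30; 30 = 0·60 + 30 → 00:30, same day
→ 2020-07-18 00:30 EQS

2020-07-18 00:30 EQS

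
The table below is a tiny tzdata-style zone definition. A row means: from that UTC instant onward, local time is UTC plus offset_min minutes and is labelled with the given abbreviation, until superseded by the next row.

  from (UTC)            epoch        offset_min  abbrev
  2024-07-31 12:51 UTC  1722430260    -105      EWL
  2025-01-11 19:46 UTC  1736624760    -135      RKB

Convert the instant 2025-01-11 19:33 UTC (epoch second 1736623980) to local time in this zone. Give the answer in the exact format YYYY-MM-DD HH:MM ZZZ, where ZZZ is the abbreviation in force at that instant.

Query: 2025-01-11 19:33 UTC
Rule 1/2 (EWL, -01:45): 2024-07-31 12:51 UTC ≤ query < 2025-01-11 19:46 UTC
19·60 + 33 - 105 = 1068 min
1068 = 0·1440 + 1068; 1068 = 17·60 + 48 → 17:48, same day
→ 2025-01-11 17:48 EWL

2025-01-11 17:48 EWL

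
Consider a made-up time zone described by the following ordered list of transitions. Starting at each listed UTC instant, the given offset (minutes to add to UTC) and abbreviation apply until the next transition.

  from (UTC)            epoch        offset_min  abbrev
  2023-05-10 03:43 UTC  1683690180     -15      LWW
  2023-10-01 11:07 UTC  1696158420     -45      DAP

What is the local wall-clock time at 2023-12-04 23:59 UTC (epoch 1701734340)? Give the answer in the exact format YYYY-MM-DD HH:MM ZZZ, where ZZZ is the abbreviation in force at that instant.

2023-12-04 23:14 DAP

Query: 2023-12-04 23:59 UTC
Rule 2/2 (DAP, -00:45): 2023-10-01 11:07 UTC ≤ query < +∞
23·60 + 59 - 45 = 1394 min
1394 = 0·1440 + 1394; 1394 = 23·60 + 14 → 23:14, same day
→ 2023-12-04 23:14 DAP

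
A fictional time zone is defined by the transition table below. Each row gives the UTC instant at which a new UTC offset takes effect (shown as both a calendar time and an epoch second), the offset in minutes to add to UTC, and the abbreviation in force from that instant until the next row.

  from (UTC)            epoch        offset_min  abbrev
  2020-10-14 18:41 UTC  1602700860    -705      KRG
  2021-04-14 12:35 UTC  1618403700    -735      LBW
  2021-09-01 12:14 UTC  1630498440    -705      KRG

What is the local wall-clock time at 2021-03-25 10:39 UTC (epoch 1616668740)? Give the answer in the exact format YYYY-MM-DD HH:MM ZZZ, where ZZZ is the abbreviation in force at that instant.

Query: 2021-03-25 10:39 UTC
Rule 1/3 (KRG, -11:45): 2020-10-14 18:41 UTC ≤ query < 2021-04-14 12:35 UTC
10·60 + 39 - 705 = -66 min
-66 = -1·1440 + 1374; 1374 = 22·60 + 54 → 22:54, 2021-03-25 - 1 day = 2021-03-24
→ 2021-03-24 22:54 KRG

2021-03-24 22:54 KRG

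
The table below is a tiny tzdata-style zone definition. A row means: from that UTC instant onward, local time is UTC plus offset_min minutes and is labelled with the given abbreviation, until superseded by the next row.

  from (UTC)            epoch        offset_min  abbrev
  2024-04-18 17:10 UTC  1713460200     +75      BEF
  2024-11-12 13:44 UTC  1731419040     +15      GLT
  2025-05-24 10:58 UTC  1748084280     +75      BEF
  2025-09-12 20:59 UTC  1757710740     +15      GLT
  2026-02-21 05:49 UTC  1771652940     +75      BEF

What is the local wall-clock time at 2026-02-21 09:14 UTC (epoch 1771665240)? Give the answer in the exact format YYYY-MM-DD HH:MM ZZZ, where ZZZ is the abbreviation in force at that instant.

2026-02-21 10:29 BEF

Query: 2026-02-21 09:14 UTC
Rule 5/5 (BEF, +01:15): 2026-02-21 05:49 UTC ≤ query < +∞
9·60 + 14 + 75 = 629 min
629 = 0·1440 + 629; 629 = 10·60 + 29 → 10:29, same day
→ 2026-02-21 10:29 BEF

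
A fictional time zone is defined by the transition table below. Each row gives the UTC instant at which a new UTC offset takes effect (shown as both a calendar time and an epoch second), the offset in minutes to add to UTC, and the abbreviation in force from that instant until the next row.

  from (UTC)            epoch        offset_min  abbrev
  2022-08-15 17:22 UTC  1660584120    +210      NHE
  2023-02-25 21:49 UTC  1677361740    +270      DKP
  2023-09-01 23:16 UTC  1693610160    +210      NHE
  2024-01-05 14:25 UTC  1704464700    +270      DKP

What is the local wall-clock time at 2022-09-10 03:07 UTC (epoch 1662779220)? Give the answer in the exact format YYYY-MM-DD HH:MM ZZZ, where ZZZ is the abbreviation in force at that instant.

Query: 2022-09-10 03:07 UTC
Rule 1/4 (NHE, +03:30): 2022-08-15 17:22 UTC ≤ query < 2023-02-25 21:49 UTC
3·60 + 7 + 210 = 397 min
397 = 0·1440 + 397; 397 = 6·60 + 37 → 06:37, same day
→ 2022-09-10 06:37 NHE

2022-09-10 06:37 NHE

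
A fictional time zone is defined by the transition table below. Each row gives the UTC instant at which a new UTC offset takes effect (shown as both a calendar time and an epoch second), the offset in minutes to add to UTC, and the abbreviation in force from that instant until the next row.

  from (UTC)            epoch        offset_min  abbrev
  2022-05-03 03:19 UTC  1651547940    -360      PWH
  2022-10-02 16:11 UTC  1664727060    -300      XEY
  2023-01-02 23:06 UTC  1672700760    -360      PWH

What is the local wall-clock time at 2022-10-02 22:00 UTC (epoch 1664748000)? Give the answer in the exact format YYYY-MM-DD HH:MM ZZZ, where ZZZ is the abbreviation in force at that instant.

2022-10-02 17:00 XEY

Query: 2022-10-02 22:00 UTC
Rule 2/3 (XEY, -05:00): 2022-10-02 16:11 UTC ≤ query < 2023-01-02 23:06 UTC
22·60 + 0 - 300 = 1020 min
1020 = 0·1440 + 1020; 1020 = 17·60 + 0 → 17:00, same day
→ 2022-10-02 17:00 XEY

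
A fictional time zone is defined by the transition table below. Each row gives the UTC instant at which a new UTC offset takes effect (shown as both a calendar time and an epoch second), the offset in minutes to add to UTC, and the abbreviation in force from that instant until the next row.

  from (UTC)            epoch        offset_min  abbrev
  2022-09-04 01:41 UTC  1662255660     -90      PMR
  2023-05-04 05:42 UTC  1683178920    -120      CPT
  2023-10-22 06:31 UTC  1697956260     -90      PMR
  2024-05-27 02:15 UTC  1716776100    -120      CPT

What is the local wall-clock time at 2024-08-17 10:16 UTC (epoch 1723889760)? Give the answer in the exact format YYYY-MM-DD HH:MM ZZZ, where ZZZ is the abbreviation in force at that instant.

2024-08-17 08:16 CPT

Query: 2024-08-17 10:16 UTC
Rule 4/4 (CPT, -02:00): 2024-05-27 02:15 UTC ≤ query < +∞
10·60 + 16 - 120 = 496 min
496 = 0·1440 + 496; 496 = 8·60 + 16 → 08:16, same day
→ 2024-08-17 08:16 CPT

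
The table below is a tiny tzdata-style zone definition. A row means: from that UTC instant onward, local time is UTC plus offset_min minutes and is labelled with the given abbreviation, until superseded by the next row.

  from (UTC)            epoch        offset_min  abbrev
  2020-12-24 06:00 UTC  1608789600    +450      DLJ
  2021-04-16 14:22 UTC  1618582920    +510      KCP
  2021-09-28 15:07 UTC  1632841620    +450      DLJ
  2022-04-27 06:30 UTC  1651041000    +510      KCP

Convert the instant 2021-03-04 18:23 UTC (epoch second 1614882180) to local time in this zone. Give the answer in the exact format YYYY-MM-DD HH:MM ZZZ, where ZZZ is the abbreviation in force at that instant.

2021-03-05 01:53 DLJ

Query: 2021-03-04 18:23 UTC
Rule 1/4 (DLJ, +07:30): 2020-12-24 06:00 UTC ≤ query < 2021-04-16 14:22 UTC
18·60 + 23 + 450 = 1553 min
1553 = 1·1440 + 113; 113 = 1·60 + 53 → 01:53, 2021-03-04 + 1 day = 2021-03-05
→ 2021-03-05 01:53 DLJ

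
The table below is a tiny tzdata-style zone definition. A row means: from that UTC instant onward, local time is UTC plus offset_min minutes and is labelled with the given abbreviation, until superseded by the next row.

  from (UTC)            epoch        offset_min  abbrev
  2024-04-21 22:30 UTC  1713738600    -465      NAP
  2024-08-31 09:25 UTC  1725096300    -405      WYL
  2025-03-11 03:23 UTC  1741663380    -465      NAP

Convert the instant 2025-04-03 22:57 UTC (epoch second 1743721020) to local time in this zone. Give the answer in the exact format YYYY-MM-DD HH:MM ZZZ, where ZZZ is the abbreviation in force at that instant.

2025-04-03 15:12 NAP

Query: 2025-04-03 22:57 UTC
Rule 3/3 (NAP, -07:45): 2025-03-11 03:23 UTC ≤ query < +∞
22·60 + 57 - 465 = 912 min
912 = 0·1440 + 912; 912 = 15·60 + 12 → 15:12, same day
→ 2025-04-03 15:12 NAP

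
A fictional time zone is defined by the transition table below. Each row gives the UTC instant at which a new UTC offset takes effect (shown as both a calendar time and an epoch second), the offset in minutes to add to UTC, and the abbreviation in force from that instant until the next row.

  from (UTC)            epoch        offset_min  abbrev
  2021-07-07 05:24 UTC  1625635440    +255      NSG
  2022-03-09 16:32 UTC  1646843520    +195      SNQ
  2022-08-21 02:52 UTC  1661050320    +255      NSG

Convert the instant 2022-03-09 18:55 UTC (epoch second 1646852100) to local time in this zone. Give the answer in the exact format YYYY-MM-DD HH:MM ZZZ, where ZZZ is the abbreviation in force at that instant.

Query: 2022-03-09 18:55 UTC
Rule 2/3 (SNQ, +03:15): 2022-03-09 16:32 UTC ≤ query < 2022-08-21 02:52 UTC
18·60 + 55 + 195 = 1330 min
1330 = 0·1440 + 1330; 1330 = 22·60 + 10 → 22:10, same day
→ 2022-03-09 22:10 SNQ

2022-03-09 22:10 SNQ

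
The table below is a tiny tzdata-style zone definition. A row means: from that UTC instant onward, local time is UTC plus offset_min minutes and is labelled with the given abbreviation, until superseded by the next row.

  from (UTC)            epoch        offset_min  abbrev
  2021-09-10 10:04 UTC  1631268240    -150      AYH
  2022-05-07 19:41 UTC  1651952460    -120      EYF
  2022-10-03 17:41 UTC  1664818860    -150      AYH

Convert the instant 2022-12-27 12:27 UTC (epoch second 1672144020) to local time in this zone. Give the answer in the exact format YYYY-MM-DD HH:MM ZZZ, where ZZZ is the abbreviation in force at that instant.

Query: 2022-12-27 12:27 UTC
Rule 3/3 (AYH, -02:30): 2022-10-03 17:41 UTC ≤ query < +∞
12·60 + 27 - 150 = 597 min
597 = 0·1440 + 597; 597 = 9·60 + 57 → 09:57, same day
→ 2022-12-27 09:57 AYH

2022-12-27 09:57 AYH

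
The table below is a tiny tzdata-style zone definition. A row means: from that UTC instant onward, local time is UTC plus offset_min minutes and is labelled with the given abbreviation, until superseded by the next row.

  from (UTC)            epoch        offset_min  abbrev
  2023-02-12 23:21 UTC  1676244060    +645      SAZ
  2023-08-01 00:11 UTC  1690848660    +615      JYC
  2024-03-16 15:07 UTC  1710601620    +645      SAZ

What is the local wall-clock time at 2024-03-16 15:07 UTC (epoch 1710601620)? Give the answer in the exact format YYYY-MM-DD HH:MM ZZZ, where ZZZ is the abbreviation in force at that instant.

Query: 2024-03-16 15:07 UTC
Rule 3/3 (SAZ, +10:45): 2024-03-16 15:07 UTC ≤ query < +∞
15·60 + 7 + 645 = 1552 min
1552 = 1·1440 + 112; 112 = 1·60 + 52 → 01:52, 2024-03-16 + 1 day = 2024-03-17
→ 2024-03-17 01:52 SAZ

2024-03-17 01:52 SAZ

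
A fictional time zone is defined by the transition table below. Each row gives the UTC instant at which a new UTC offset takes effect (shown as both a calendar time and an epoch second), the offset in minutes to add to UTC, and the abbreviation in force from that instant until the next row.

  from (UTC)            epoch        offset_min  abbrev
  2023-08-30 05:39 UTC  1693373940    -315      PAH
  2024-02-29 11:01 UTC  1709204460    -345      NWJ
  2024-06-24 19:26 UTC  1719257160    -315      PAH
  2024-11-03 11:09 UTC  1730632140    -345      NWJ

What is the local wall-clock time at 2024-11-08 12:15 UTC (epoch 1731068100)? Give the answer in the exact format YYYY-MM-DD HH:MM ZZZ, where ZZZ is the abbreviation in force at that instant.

2024-11-08 06:30 NWJ

Query: 2024-11-08 12:15 UTC
Rule 4/4 (NWJ, -05:45): 2024-11-03 11:09 UTC ≤ query < +∞
12·60 + 15 - 345 = 390 min
390 = 0·1440 + 390; 390 = 6·60 + 30 → 06:30, same day
→ 2024-11-08 06:30 NWJ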